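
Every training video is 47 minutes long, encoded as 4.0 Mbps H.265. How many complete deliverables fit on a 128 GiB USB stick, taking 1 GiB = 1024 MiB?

47 min = 2820 s
Per item: 4.000 Mbps × 2820 s = 11,280 Mb = 1,410 MB.
Capacity: 128 GiB = 1,099,512 Mb; 97.47 items → 97 complete.

97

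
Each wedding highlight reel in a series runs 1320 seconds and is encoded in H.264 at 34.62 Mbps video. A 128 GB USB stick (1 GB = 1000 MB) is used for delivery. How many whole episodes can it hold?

Per item: 34.620 Mbps × 1320 s = 45,698 Mb = 5,712 MB.
Capacity: 128 GB = 1,024,000 Mb; 22.41 items → 22 complete.

22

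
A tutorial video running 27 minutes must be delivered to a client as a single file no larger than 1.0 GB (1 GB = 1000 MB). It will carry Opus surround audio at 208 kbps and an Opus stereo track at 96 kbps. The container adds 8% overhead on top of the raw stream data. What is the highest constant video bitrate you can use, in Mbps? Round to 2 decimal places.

4.27 Mbps

Budget: 1.0 GB = 8000.0 Mb.
Stream payload after overhead: 8000.0 / 1.08 = 7407.4 Mb.
27 min = 1620 s
Total bitrate budget: 7407.4 Mb / 1620 s = 4.572 Mbps.
Audio total: 208 + 96 = 304 kbps = 0.304 Mbps.
Video: 4.572 − 0.304 = 4.268 Mbps.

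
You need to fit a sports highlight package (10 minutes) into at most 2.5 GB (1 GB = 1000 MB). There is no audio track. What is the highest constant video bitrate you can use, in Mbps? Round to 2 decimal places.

33.33 Mbps

Budget: 2.5 GB = 20000.0 Mb.
10 min = 600 s
Total bitrate budget: 20000.0 Mb / 600 s = 33.333 Mbps.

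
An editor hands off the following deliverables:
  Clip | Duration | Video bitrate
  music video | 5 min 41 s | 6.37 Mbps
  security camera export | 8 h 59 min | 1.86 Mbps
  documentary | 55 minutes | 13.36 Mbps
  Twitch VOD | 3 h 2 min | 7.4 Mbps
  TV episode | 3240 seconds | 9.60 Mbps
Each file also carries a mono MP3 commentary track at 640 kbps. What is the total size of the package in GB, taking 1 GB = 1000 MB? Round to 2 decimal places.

Audio: 640 kbps = 0.640 Mbps.
music video: 7.010 Mbps × 341 s = 2390.4 Mb
security camera export: 2.500 Mbps × 32340 s = 80850.0 Mb
documentary: 14.000 Mbps × 3300 s = 46200.0 Mb
Twitch VOD: 8.040 Mbps × 10920 s = 87796.8 Mb
TV episode: 10.240 Mbps × 3240 s = 33177.6 Mb
Total: 250414.8 Mb = 31301.9 MB.
= 31.30 GB.

31.30 GB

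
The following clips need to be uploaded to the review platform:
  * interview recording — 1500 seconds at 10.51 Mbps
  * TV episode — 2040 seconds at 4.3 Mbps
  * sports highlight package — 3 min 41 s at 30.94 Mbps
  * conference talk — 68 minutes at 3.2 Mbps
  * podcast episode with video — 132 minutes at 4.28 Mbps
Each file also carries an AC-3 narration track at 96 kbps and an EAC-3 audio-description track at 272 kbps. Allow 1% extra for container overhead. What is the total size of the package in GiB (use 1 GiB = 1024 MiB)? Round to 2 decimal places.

Audio total: 96 + 272 = 368 kbps = 0.368 Mbps.
interview recording: 10.878 Mbps × 1500 s × 1.01 = 16480.2 Mb
TV episode: 4.668 Mbps × 2040 s × 1.01 = 9617.9 Mb
sports highlight package: 31.308 Mbps × 221 s × 1.01 = 6988.3 Mb
conference talk: 3.568 Mbps × 4080 s × 1.01 = 14703.0 Mb
podcast episode with video: 4.648 Mbps × 7920 s × 1.01 = 37180.3 Mb
Total: 84969.7 Mb = 10621.2 MB.
= 9.892 GiB.

9.89 GiB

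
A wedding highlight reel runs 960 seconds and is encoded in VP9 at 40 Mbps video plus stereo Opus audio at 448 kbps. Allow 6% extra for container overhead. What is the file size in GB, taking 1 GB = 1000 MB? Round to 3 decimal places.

5.145 GB

Audio: 448 kbps = 0.448 Mbps.
Total bitrate: 40 + 0.448 = 40.448 Mbps.
Stream data: 40.448 Mbps × 960 s = 38830.1 Mb.
With 6% container overhead: ×1.06.
41,160 Mb ÷ 8 = 5,145 MB → 5.145 GB.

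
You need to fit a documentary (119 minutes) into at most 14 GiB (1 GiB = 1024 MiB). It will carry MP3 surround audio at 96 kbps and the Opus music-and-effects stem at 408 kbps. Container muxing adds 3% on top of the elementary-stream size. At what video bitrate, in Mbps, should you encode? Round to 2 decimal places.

15.85 Mbps

Budget: 14 GiB = 120259.1 Mb.
Stream payload after overhead: 120259.1 / 1.03 = 116756.4 Mb.
119 min = 7140 s
Total bitrate budget: 116756.4 Mb / 7140 s = 16.352 Mbps.
Audio total: 96 + 408 = 504 kbps = 0.504 Mbps.
Video: 16.352 − 0.504 = 15.848 Mbps.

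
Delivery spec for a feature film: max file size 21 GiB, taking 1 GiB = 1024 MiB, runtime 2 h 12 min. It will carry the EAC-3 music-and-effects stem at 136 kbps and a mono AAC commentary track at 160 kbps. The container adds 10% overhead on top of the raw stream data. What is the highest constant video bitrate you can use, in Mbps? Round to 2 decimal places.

Budget: 21 GiB = 180388.6 Mb.
Stream payload after overhead: 180388.6 / 1.10 = 163989.7 Mb.
2 h 12 min = 132 min = 7920 s
Total bitrate budget: 163989.7 Mb / 7920 s = 20.706 Mbps.
Audio total: 136 + 160 = 296 kbps = 0.296 Mbps.
Video: 20.706 − 0.296 = 20.410 Mbps.

20.41 Mbps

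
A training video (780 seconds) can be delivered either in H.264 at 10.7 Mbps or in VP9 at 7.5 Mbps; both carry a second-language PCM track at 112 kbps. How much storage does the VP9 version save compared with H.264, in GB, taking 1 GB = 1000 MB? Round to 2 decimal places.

0.31 GB

Audio: 112 kbps = 0.112 Mbps.
H.264: 10.812 Mbps × 780 s = 8433.4 Mb = 1.054 GB.
VP9: 7.612 Mbps × 780 s = 5937.4 Mb = 0.742 GB.
Saving: 1.054 − 0.742 = 0.312 GB.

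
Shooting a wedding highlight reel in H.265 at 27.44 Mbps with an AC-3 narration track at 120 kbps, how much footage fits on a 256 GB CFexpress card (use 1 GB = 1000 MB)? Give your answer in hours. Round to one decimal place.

20.6 hours

Audio: 120 kbps = 0.120 Mbps.
Total bitrate: 27.44 + 0.120 = 27.560 Mbps.
Capacity: 256 GB = 2,048,000 Mb.
Recording time: 2,048,000 / 27.560 = 74,311 s ≈ 20.6 hours.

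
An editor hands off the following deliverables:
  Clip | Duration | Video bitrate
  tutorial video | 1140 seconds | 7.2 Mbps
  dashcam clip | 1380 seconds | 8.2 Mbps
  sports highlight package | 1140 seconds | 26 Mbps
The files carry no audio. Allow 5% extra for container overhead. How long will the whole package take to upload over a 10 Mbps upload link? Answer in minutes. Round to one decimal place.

tutorial video: 7.200 Mbps × 1140 s × 1.05 = 8618.4 Mb
dashcam clip: 8.200 Mbps × 1380 s × 1.05 = 11881.8 Mb
sports highlight package: 26.000 Mbps × 1140 s × 1.05 = 31122.0 Mb
Total: 51622.2 Mb = 6452.8 MB.
At 10 Mbps: 51622.2 / 10 = 5162 s ≈ 86 minutes.

86.0 minutes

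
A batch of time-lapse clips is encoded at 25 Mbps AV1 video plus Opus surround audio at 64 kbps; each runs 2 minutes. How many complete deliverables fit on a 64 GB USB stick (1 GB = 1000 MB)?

170

2 min = 120 s
Audio: 64 kbps = 0.064 Mbps.
Total bitrate: 25.064 Mbps.
Per item: 25.064 Mbps × 120 s = 3,008 Mb = 376.0 MB.
Capacity: 64 GB = 512,000 Mb; 170.23 items → 170 complete.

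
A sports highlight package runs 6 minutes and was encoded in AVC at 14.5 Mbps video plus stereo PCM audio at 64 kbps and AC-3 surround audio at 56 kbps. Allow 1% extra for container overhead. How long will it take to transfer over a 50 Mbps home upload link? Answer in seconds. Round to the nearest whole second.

6 min = 360 s
Audio total: 64 + 56 = 120 kbps = 0.120 Mbps.
Total bitrate: 14.620 Mbps.
File: 14.620 Mbps × 360 s = 5263.2 Mb.
With 1% container overhead: ×1.01. → 5315.8 Mb.
At 50 Mbps: 5315.8 / 50 = 106.3 s ≈ 106 seconds.

106 seconds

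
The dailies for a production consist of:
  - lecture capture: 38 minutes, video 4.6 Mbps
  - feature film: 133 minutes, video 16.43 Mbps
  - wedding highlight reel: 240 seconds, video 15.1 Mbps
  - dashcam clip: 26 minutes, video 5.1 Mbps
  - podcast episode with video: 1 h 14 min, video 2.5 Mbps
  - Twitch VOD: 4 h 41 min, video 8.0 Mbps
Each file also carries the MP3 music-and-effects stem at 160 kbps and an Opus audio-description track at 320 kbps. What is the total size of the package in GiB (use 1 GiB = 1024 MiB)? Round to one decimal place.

36.7 GiB

Audio total: 160 + 320 = 480 kbps = 0.480 Mbps.
lecture capture: 5.080 Mbps × 2280 s = 11582.4 Mb
feature film: 16.910 Mbps × 7980 s = 134941.8 Mb
wedding highlight reel: 15.580 Mbps × 240 s = 3739.2 Mb
dashcam clip: 5.580 Mbps × 1560 s = 8704.8 Mb
podcast episode with video: 2.980 Mbps × 4440 s = 13231.2 Mb
Twitch VOD: 8.480 Mbps × 16860 s = 142972.8 Mb
Total: 315172.2 Mb = 39396.5 MB.
= 36.69 GiB.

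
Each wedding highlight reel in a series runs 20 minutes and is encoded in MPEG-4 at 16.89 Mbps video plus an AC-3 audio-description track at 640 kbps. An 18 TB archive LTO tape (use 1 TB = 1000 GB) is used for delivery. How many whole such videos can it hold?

6845

20 min = 1200 s
Audio: 640 kbps = 0.640 Mbps.
Total bitrate: 17.530 Mbps.
Per item: 17.530 Mbps × 1200 s = 21,036 Mb = 2,630 MB.
Capacity: 18 TB = 144,000,000 Mb; 6845.41 items → 6845 complete.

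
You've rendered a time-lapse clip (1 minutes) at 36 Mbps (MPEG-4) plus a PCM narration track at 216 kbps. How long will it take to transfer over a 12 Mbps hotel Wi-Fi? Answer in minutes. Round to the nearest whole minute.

3 minutes

Audio: 216 kbps = 0.216 Mbps.
Total bitrate: 36.216 Mbps.
File: 36.216 Mbps × 60 s = 2173.0 Mb.
At 12 Mbps: 2173.0 / 12 = 181.1 s ≈ 3.02 minutes.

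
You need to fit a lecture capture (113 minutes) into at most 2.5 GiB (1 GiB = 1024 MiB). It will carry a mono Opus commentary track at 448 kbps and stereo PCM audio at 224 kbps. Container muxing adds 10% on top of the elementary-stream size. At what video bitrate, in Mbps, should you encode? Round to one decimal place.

Budget: 2.5 GiB = 21474.8 Mb.
Stream payload after overhead: 21474.8 / 1.10 = 19522.6 Mb.
113 min = 6780 s
Total bitrate budget: 19522.6 Mb / 6780 s = 2.879 Mbps.
Audio total: 448 + 224 = 672 kbps = 0.672 Mbps.
Video: 2.879 − 0.672 = 2.207 Mbps.

2.2 Mbps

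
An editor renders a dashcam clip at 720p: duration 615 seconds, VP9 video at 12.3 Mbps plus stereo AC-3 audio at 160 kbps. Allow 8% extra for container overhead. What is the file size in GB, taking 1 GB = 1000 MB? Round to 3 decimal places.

1.034 GB

Audio: 160 kbps = 0.160 Mbps.
Total bitrate: 12.3 + 0.160 = 12.460 Mbps.
Stream data: 12.460 Mbps × 615 s = 7662.9 Mb.
With 8% container overhead: ×1.08.
8,276 Mb ÷ 8 = 1,034 MB → 1.034 GB.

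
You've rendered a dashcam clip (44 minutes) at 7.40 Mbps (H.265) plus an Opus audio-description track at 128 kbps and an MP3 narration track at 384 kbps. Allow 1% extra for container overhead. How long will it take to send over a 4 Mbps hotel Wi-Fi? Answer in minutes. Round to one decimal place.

87.9 minutes

44 min = 2640 s
Audio total: 128 + 384 = 512 kbps = 0.512 Mbps.
Total bitrate: 7.912 Mbps.
File: 7.912 Mbps × 2640 s = 20887.7 Mb.
With 1% container overhead: ×1.01. → 21096.6 Mb.
At 4 Mbps: 21096.6 / 4 = 5274.1 s ≈ 87.9 minutes.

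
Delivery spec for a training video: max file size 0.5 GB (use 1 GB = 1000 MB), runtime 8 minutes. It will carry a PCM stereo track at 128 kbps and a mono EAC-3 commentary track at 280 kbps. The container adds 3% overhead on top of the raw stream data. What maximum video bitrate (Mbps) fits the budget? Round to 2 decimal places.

7.68 Mbps

Budget: 0.5 GB = 4000.0 Mb.
Stream payload after overhead: 4000.0 / 1.03 = 3883.5 Mb.
8 min = 480 s
Total bitrate budget: 3883.5 Mb / 480 s = 8.091 Mbps.
Audio total: 128 + 280 = 408 kbps = 0.408 Mbps.
Video: 8.091 − 0.408 = 7.683 Mbps.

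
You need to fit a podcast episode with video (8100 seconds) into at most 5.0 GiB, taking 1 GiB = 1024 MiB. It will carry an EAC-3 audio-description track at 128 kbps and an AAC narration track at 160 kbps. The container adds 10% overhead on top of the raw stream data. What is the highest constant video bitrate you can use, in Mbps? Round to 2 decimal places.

4.53 Mbps

Budget: 5.0 GiB = 42949.7 Mb.
Stream payload after overhead: 42949.7 / 1.10 = 39045.2 Mb.
Total bitrate budget: 39045.2 Mb / 8100 s = 4.820 Mbps.
Audio total: 128 + 160 = 288 kbps = 0.288 Mbps.
Video: 4.820 − 0.288 = 4.532 Mbps.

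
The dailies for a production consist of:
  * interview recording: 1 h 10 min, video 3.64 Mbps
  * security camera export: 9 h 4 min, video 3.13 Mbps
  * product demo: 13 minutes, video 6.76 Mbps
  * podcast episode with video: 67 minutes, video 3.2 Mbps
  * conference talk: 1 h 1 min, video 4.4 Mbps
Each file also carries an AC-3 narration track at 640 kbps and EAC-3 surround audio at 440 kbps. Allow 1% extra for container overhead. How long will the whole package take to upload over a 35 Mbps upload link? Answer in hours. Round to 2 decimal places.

1.61 hours

Audio total: 640 + 440 = 1080 kbps = 1.080 Mbps.
interview recording: 4.720 Mbps × 4200 s × 1.01 = 20022.2 Mb
security camera export: 4.210 Mbps × 32640 s × 1.01 = 138788.5 Mb
product demo: 7.840 Mbps × 780 s × 1.01 = 6176.4 Mb
podcast episode with video: 4.280 Mbps × 4020 s × 1.01 = 17377.7 Mb
conference talk: 5.480 Mbps × 3660 s × 1.01 = 20257.4 Mb
Total: 202622.2 Mb = 25327.8 MB.
At 35 Mbps: 202622.2 / 35 = 5789 s ≈ 1.61 hours.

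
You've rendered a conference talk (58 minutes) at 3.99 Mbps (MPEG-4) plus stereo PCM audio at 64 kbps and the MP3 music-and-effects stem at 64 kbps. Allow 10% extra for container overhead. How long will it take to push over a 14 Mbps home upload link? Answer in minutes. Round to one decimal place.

58 min = 3480 s
Audio total: 64 + 64 = 128 kbps = 0.128 Mbps.
Total bitrate: 4.118 Mbps.
File: 4.118 Mbps × 3480 s = 14330.6 Mb.
With 10% container overhead: ×1.10. → 15763.7 Mb.
At 14 Mbps: 15763.7 / 14 = 1126.0 s ≈ 18.8 minutes.

18.8 minutes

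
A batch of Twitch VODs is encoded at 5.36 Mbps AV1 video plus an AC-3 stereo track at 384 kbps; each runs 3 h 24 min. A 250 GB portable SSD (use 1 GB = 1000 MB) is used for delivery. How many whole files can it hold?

28

3 h 24 min = 204 min = 12240 s
Audio: 384 kbps = 0.384 Mbps.
Total bitrate: 5.744 Mbps.
Per item: 5.744 Mbps × 12240 s = 70,307 Mb = 8,788 MB.
Capacity: 250 GB = 2,000,000 Mb; 28.45 items → 28 complete.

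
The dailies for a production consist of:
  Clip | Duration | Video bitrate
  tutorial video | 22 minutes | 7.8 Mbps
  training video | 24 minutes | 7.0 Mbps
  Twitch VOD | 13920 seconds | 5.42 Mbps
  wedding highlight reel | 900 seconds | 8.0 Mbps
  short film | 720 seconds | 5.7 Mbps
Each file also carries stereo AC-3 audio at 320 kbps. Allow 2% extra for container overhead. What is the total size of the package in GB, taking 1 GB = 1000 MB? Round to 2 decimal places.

Audio: 320 kbps = 0.320 Mbps.
tutorial video: 8.120 Mbps × 1320 s × 1.02 = 10932.8 Mb
training video: 7.320 Mbps × 1440 s × 1.02 = 10751.6 Mb
Twitch VOD: 5.740 Mbps × 13920 s × 1.02 = 81498.8 Mb
wedding highlight reel: 8.320 Mbps × 900 s × 1.02 = 7637.8 Mb
short film: 6.020 Mbps × 720 s × 1.02 = 4421.1 Mb
Total: 115242.0 Mb = 14405.3 MB.
= 14.41 GB.

14.41 GB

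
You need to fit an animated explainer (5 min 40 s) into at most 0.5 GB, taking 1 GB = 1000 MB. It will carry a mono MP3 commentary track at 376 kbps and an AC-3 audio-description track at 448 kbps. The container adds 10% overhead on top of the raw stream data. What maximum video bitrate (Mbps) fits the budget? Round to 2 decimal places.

9.87 Mbps

Budget: 0.5 GB = 4000.0 Mb.
Stream payload after overhead: 4000.0 / 1.10 = 3636.4 Mb.
5 min 40 s = 340 s
Total bitrate budget: 3636.4 Mb / 340 s = 10.695 Mbps.
Audio total: 376 + 448 = 824 kbps = 0.824 Mbps.
Video: 10.695 − 0.824 = 9.871 Mbps.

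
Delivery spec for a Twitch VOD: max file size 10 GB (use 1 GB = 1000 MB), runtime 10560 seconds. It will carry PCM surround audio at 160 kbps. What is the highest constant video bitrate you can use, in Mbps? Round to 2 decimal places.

7.42 Mbps

Budget: 10 GB = 80000.0 Mb.
Total bitrate budget: 80000.0 Mb / 10560 s = 7.576 Mbps.
Audio: 160 kbps = 0.160 Mbps.
Video: 7.576 − 0.160 = 7.416 Mbps.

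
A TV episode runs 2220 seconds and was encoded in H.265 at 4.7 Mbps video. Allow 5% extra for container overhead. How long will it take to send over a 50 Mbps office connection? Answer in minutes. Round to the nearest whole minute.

4 minutes

File: 4.700 Mbps × 2220 s = 10434.0 Mb.
With 5% container overhead: ×1.05. → 10955.7 Mb.
At 50 Mbps: 10955.7 / 50 = 219.1 s ≈ 3.65 minutes.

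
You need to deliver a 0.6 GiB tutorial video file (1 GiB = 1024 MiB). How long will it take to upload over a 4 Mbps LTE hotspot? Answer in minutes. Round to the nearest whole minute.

21 minutes

File: 0.6 GiB = 5154.0 Mb.
At 4 Mbps: 5154.0 / 4 = 1288.5 s ≈ 21.5 minutes.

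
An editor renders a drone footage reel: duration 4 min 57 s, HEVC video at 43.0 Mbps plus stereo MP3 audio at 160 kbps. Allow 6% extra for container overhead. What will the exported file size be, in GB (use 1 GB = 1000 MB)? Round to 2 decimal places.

1.70 GB

4 min 57 s = 297 s
Audio: 160 kbps = 0.160 Mbps.
Total bitrate: 43.0 + 0.160 = 43.160 Mbps.
Stream data: 43.160 Mbps × 297 s = 12818.5 Mb.
With 6% container overhead: ×1.06.
13,588 Mb ÷ 8 = 1,698 MB → 1.698 GB.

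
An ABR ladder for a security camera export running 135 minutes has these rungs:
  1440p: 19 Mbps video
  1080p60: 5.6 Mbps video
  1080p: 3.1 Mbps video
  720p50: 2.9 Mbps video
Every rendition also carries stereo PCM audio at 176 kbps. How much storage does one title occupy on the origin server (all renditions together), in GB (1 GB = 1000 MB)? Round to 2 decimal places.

31.70 GB

135 min = 8100 s
Audio: 176 kbps = 0.176 Mbps.
Sum of rendition bitrates: (19+0.176) + (5.6+0.176) + (3.1+0.176) + (2.9+0.176) = 31.304 Mbps.
× 8100 s = 253,562 Mb = 31,695 MB = 31.70 GB.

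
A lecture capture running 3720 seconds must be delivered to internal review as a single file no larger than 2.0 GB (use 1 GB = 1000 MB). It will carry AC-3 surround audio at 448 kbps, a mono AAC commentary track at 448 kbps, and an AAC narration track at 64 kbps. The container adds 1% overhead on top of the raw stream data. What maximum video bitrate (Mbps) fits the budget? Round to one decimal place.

Budget: 2.0 GB = 16000.0 Mb.
Stream payload after overhead: 16000.0 / 1.01 = 15841.6 Mb.
Total bitrate budget: 15841.6 Mb / 3720 s = 4.258 Mbps.
Audio total: 448 + 448 + 64 = 960 kbps = 0.960 Mbps.
Video: 4.258 − 0.960 = 3.298 Mbps.

3.3 Mbps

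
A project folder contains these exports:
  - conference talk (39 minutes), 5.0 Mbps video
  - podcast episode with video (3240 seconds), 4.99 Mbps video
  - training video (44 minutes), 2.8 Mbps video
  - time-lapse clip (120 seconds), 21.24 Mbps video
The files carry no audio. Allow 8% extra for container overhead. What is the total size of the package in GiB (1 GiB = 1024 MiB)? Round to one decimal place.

conference talk: 5.000 Mbps × 2340 s × 1.08 = 12636.0 Mb
podcast episode with video: 4.990 Mbps × 3240 s × 1.08 = 17461.0 Mb
training video: 2.800 Mbps × 2640 s × 1.08 = 7983.4 Mb
time-lapse clip: 21.240 Mbps × 120 s × 1.08 = 2752.7 Mb
Total: 40833.1 Mb = 5104.1 MB.
= 4.754 GiB.

4.8 GiB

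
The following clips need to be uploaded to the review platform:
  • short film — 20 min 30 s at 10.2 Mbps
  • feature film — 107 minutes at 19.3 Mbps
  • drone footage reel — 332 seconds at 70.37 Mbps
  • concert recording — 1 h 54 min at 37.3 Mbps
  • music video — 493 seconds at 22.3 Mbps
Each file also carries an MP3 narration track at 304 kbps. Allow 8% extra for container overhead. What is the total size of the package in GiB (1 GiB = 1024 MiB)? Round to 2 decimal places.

54.14 GiB

Audio: 304 kbps = 0.304 Mbps.
short film: 10.504 Mbps × 1230 s × 1.08 = 13953.5 Mb
feature film: 19.604 Mbps × 6420 s × 1.08 = 135926.3 Mb
drone footage reel: 70.674 Mbps × 332 s × 1.08 = 25340.9 Mb
concert recording: 37.604 Mbps × 6840 s × 1.08 = 277788.3 Mb
music video: 22.604 Mbps × 493 s × 1.08 = 12035.3 Mb
Total: 465044.2 Mb = 58130.5 MB.
= 54.14 GiB.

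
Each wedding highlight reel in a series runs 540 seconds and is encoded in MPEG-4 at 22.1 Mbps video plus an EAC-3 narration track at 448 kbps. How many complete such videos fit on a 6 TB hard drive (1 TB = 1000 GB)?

Audio: 448 kbps = 0.448 Mbps.
Total bitrate: 22.548 Mbps.
Per item: 22.548 Mbps × 540 s = 12,176 Mb = 1,522 MB.
Capacity: 6 TB = 48,000,000 Mb; 3942.21 items → 3942 complete.

3942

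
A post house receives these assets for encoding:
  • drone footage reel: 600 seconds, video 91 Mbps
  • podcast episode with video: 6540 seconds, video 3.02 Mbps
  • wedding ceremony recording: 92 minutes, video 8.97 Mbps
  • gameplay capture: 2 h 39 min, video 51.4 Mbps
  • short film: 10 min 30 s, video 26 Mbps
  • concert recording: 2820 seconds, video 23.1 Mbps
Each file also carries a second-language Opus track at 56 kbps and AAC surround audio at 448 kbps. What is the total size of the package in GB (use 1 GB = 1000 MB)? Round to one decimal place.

88.6 GB

Audio total: 56 + 448 = 504 kbps = 0.504 Mbps.
drone footage reel: 91.504 Mbps × 600 s = 54902.4 Mb
podcast episode with video: 3.524 Mbps × 6540 s = 23047.0 Mb
wedding ceremony recording: 9.474 Mbps × 5520 s = 52296.5 Mb
gameplay capture: 51.904 Mbps × 9540 s = 495164.2 Mb
short film: 26.504 Mbps × 630 s = 16697.5 Mb
concert recording: 23.604 Mbps × 2820 s = 66563.3 Mb
Total: 708670.8 Mb = 88583.9 MB.
= 88.58 GB.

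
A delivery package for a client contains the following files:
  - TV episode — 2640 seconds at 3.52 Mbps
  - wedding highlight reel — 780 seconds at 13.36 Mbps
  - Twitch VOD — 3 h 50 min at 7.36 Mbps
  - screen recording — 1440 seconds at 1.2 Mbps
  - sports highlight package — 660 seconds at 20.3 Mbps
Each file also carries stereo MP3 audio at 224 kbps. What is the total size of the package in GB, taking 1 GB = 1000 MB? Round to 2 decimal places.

Audio: 224 kbps = 0.224 Mbps.
TV episode: 3.744 Mbps × 2640 s = 9884.2 Mb
wedding highlight reel: 13.584 Mbps × 780 s = 10595.5 Mb
Twitch VOD: 7.584 Mbps × 13800 s = 104659.2 Mb
screen recording: 1.424 Mbps × 1440 s = 2050.6 Mb
sports highlight package: 20.524 Mbps × 660 s = 13545.8 Mb
Total: 140735.3 Mb = 17591.9 MB.
= 17.59 GB.

17.59 GB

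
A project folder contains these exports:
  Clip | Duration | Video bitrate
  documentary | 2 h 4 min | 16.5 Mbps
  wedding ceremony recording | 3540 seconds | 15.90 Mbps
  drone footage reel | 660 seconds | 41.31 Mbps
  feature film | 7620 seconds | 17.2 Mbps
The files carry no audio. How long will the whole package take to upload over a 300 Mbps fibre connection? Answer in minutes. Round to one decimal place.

18.7 minutes

documentary: 16.500 Mbps × 7440 s = 122760.0 Mb
wedding ceremony recording: 15.900 Mbps × 3540 s = 56286.0 Mb
drone footage reel: 41.310 Mbps × 660 s = 27264.6 Mb
feature film: 17.200 Mbps × 7620 s = 131064.0 Mb
Total: 337374.6 Mb = 42171.8 MB.
At 300 Mbps: 337374.6 / 300 = 1125 s ≈ 18.7 minutes.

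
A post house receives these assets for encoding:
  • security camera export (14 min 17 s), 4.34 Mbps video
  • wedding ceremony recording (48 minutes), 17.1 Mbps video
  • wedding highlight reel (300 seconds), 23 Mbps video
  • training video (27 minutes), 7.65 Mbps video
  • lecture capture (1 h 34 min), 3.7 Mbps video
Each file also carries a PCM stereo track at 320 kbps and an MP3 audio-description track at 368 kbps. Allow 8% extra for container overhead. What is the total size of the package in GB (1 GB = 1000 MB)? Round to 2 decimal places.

13.62 GB

Audio total: 320 + 368 = 688 kbps = 0.688 Mbps.
security camera export: 5.028 Mbps × 857 s × 1.08 = 4653.7 Mb
wedding ceremony recording: 17.788 Mbps × 2880 s × 1.08 = 55327.8 Mb
wedding highlight reel: 23.688 Mbps × 300 s × 1.08 = 7674.9 Mb
training video: 8.338 Mbps × 1620 s × 1.08 = 14588.2 Mb
lecture capture: 4.388 Mbps × 5640 s × 1.08 = 26728.2 Mb
Total: 108972.8 Mb = 13621.6 MB.
= 13.62 GB.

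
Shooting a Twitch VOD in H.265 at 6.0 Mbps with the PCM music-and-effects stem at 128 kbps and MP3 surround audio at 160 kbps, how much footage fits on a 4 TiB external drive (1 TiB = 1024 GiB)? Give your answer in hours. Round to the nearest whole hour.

Audio total: 128 + 160 = 288 kbps = 0.288 Mbps.
Total bitrate: 6.0 + 0.288 = 6.288 Mbps.
Capacity: 4 TiB = 35,184,372 Mb.
Recording time: 35,184,372 / 6.288 = 5,595,479 s ≈ 1,554 hours.

1554 hours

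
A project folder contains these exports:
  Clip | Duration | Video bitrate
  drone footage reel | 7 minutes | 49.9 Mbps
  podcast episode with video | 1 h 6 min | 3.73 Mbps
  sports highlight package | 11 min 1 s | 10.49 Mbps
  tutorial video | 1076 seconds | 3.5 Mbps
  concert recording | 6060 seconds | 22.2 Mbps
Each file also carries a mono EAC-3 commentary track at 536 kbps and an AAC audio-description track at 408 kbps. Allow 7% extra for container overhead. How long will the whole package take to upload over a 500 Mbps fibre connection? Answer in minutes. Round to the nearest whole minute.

Audio total: 536 + 408 = 944 kbps = 0.944 Mbps.
drone footage reel: 50.844 Mbps × 420 s × 1.07 = 22849.3 Mb
podcast episode with video: 4.674 Mbps × 3960 s × 1.07 = 19804.7 Mb
sports highlight package: 11.434 Mbps × 661 s × 1.07 = 8086.9 Mb
tutorial video: 4.444 Mbps × 1076 s × 1.07 = 5116.5 Mb
concert recording: 23.144 Mbps × 6060 s × 1.07 = 150070.3 Mb
Total: 205927.7 Mb = 25741.0 MB.
At 500 Mbps: 205927.7 / 500 = 412 s ≈ 6.86 minutes.

7 minutes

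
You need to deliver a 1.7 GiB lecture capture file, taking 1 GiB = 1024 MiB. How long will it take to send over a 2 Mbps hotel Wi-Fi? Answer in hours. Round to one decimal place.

2.0 hours

File: 1.7 GiB = 14602.9 Mb.
At 2 Mbps: 14602.9 / 2 = 7301.4 s ≈ 2.03 hours.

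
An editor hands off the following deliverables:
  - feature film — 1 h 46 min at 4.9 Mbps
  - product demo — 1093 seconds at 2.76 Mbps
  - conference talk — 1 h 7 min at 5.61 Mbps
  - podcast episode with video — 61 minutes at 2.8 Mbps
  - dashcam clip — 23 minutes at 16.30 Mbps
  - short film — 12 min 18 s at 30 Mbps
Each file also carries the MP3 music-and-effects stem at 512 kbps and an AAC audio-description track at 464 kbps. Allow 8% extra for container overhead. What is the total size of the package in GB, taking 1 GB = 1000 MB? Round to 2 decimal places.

Audio total: 512 + 464 = 976 kbps = 0.976 Mbps.
feature film: 5.876 Mbps × 6360 s × 1.08 = 40361.1 Mb
product demo: 3.736 Mbps × 1093 s × 1.08 = 4410.1 Mb
conference talk: 6.586 Mbps × 4020 s × 1.08 = 28593.8 Mb
podcast episode with video: 3.776 Mbps × 3660 s × 1.08 = 14925.8 Mb
dashcam clip: 17.276 Mbps × 1380 s × 1.08 = 25748.2 Mb
short film: 30.976 Mbps × 738 s × 1.08 = 24689.1 Mb
Total: 138728.0 Mb = 17341.0 MB.
= 17.34 GB.

17.34 GB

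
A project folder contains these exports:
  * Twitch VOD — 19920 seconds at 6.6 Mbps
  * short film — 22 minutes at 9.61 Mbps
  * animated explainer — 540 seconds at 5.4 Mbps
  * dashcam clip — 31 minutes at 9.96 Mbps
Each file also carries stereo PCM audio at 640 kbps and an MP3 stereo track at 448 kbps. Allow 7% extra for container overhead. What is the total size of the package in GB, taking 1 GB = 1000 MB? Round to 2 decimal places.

25.59 GB

Audio total: 640 + 448 = 1088 kbps = 1.088 Mbps.
Twitch VOD: 7.688 Mbps × 19920 s × 1.07 = 163865.1 Mb
short film: 10.698 Mbps × 1320 s × 1.07 = 15109.9 Mb
animated explainer: 6.488 Mbps × 540 s × 1.07 = 3748.8 Mb
dashcam clip: 11.048 Mbps × 1860 s × 1.07 = 21987.7 Mb
Total: 204711.5 Mb = 25588.9 MB.
= 25.59 GB.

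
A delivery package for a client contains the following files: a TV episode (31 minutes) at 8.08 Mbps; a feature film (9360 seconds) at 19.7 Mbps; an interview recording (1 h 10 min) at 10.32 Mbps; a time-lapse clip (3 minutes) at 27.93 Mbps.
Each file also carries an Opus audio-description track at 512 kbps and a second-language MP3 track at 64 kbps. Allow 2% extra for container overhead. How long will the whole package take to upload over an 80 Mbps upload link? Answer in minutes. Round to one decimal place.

54.6 minutes

Audio total: 512 + 64 = 576 kbps = 0.576 Mbps.
TV episode: 8.656 Mbps × 1860 s × 1.02 = 16422.2 Mb
feature film: 20.276 Mbps × 9360 s × 1.02 = 193579.0 Mb
interview recording: 10.896 Mbps × 4200 s × 1.02 = 46678.5 Mb
time-lapse clip: 28.506 Mbps × 180 s × 1.02 = 5233.7 Mb
Total: 261913.4 Mb = 32739.2 MB.
At 80 Mbps: 261913.4 / 80 = 3274 s ≈ 54.6 minutes.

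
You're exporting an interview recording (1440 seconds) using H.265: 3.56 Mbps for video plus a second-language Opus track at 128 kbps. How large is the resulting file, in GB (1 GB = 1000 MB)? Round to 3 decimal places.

Audio: 128 kbps = 0.128 Mbps.
Total bitrate: 3.56 + 0.128 = 3.688 Mbps.
Stream data: 3.688 Mbps × 1440 s = 5310.7 Mb.
5,311 Mb ÷ 8 = 663.8 MB → 0.6638 GB.

0.664 GB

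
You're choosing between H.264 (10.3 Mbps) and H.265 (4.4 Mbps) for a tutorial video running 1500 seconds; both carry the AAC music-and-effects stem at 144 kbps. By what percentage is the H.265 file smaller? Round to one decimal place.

56.5%

Audio: 144 kbps = 0.144 Mbps.
H.264: 10.444 Mbps × 1500 s = 15666.0 Mb = 1.824 GiB.
H.265: 4.544 Mbps × 1500 s = 6816.0 Mb = 0.793 GiB.
Reduction: (1 − 0.793/1.824) × 100 = 56.49%.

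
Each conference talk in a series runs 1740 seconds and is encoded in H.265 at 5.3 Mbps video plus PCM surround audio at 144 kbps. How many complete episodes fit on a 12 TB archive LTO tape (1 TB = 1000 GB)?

Audio: 144 kbps = 0.144 Mbps.
Total bitrate: 5.444 Mbps.
Per item: 5.444 Mbps × 1740 s = 9,473 Mb = 1,184 MB.
Capacity: 12 TB = 96,000,000 Mb; 10134.54 items → 10134 complete.

10134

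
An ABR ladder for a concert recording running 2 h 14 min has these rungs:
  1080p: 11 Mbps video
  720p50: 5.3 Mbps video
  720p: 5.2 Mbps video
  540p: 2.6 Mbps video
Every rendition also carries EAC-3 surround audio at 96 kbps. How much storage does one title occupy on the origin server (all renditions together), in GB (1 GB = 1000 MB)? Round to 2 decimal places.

2 h 14 min = 134 min = 8040 s
Audio: 96 kbps = 0.096 Mbps.
Sum of rendition bitrates: (11+0.096) + (5.3+0.096) + (5.2+0.096) + (2.6+0.096) = 24.484 Mbps.
× 8040 s = 196,851 Mb = 24,606 MB = 24.61 GB.

24.61 GB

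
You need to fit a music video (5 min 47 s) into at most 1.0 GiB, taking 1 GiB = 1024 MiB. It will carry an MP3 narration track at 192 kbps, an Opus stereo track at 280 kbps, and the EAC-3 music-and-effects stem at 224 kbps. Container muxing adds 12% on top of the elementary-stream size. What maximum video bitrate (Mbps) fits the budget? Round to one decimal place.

Budget: 1.0 GiB = 8589.9 Mb.
Stream payload after overhead: 8589.9 / 1.12 = 7669.6 Mb.
5 min 47 s = 347 s
Total bitrate budget: 7669.6 Mb / 347 s = 22.103 Mbps.
Audio total: 192 + 280 + 224 = 696 kbps = 0.696 Mbps.
Video: 22.103 − 0.696 = 21.407 Mbps.

21.4 Mbps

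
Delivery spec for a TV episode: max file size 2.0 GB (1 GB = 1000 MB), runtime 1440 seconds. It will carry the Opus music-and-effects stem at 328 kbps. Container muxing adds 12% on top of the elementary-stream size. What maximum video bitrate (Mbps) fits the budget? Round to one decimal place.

Budget: 2.0 GB = 16000.0 Mb.
Stream payload after overhead: 16000.0 / 1.12 = 14285.7 Mb.
Total bitrate budget: 14285.7 Mb / 1440 s = 9.921 Mbps.
Audio: 328 kbps = 0.328 Mbps.
Video: 9.921 − 0.328 = 9.593 Mbps.

9.6 Mbps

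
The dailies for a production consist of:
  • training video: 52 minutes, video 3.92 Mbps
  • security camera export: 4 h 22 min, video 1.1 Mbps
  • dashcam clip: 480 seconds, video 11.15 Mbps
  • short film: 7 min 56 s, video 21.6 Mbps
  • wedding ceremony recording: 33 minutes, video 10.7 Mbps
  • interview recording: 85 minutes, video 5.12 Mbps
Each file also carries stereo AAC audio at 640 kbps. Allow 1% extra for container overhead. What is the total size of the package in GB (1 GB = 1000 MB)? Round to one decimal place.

Audio: 640 kbps = 0.640 Mbps.
training video: 4.560 Mbps × 3120 s × 1.01 = 14369.5 Mb
security camera export: 1.740 Mbps × 15720 s × 1.01 = 27626.3 Mb
dashcam clip: 11.790 Mbps × 480 s × 1.01 = 5715.8 Mb
short film: 22.240 Mbps × 476 s × 1.01 = 10692.1 Mb
wedding ceremony recording: 11.340 Mbps × 1980 s × 1.01 = 22677.7 Mb
interview recording: 5.760 Mbps × 5100 s × 1.01 = 29669.8 Mb
Total: 110751.2 Mb = 13843.9 MB.
= 13.84 GB.

13.8 GB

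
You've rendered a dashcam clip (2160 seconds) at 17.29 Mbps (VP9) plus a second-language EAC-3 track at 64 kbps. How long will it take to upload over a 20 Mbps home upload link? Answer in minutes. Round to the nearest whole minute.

Audio: 64 kbps = 0.064 Mbps.
Total bitrate: 17.354 Mbps.
File: 17.354 Mbps × 2160 s = 37484.6 Mb.
At 20 Mbps: 37484.6 / 20 = 1874.2 s ≈ 31.2 minutes.

31 minutes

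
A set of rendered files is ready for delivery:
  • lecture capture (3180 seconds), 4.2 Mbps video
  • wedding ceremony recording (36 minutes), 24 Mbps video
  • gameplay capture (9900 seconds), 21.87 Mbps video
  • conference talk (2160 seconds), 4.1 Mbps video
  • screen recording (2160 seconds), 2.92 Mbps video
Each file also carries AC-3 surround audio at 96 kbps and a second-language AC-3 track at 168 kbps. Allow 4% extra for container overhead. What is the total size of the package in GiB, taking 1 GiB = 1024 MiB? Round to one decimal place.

36.6 GiB

Audio total: 96 + 168 = 264 kbps = 0.264 Mbps.
lecture capture: 4.464 Mbps × 3180 s × 1.04 = 14763.3 Mb
wedding ceremony recording: 24.264 Mbps × 2160 s × 1.04 = 54506.6 Mb
gameplay capture: 22.134 Mbps × 9900 s × 1.04 = 227891.7 Mb
conference talk: 4.364 Mbps × 2160 s × 1.04 = 9803.3 Mb
screen recording: 3.184 Mbps × 2160 s × 1.04 = 7152.5 Mb
Total: 314117.5 Mb = 39264.7 MB.
= 36.57 GiB.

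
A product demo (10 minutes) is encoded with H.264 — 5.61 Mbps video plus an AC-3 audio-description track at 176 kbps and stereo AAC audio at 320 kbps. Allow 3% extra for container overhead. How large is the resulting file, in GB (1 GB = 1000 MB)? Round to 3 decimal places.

10 min = 600 s
Audio total: 176 + 320 = 496 kbps = 0.496 Mbps.
Total bitrate: 5.61 + 0.496 = 6.106 Mbps.
Stream data: 6.106 Mbps × 600 s = 3663.6 Mb.
With 3% container overhead: ×1.03.
3,774 Mb ÷ 8 = 471.7 MB → 0.4717 GB.

0.472 GB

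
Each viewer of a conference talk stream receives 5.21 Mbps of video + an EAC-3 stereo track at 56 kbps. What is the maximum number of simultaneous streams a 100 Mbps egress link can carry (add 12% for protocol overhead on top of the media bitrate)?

16

Audio: 56 kbps = 0.056 Mbps.
Per-viewer media rate: 5.266 Mbps.
On the wire with 12% overhead: 5.898 Mbps.
100 Mbps = 100.0 Mbps; 100.0 / 5.898 = 16.96 → 16 viewers.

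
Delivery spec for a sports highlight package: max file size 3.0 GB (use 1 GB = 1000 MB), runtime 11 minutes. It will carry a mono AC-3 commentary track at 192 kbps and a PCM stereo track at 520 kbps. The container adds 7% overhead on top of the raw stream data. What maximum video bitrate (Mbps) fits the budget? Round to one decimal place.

33.3 Mbps

Budget: 3.0 GB = 24000.0 Mb.
Stream payload after overhead: 24000.0 / 1.07 = 22429.9 Mb.
11 min = 660 s
Total bitrate budget: 22429.9 Mb / 660 s = 33.985 Mbps.
Audio total: 192 + 520 = 712 kbps = 0.712 Mbps.
Video: 33.985 − 0.712 = 33.273 Mbps.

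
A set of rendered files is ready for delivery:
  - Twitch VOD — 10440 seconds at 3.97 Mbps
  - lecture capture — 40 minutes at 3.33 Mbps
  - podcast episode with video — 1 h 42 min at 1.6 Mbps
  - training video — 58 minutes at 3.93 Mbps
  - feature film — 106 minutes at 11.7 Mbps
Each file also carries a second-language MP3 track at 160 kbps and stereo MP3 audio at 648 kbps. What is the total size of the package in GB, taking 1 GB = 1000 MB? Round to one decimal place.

21.3 GB

Audio total: 160 + 648 = 808 kbps = 0.808 Mbps.
Twitch VOD: 4.778 Mbps × 10440 s = 49882.3 Mb
lecture capture: 4.138 Mbps × 2400 s = 9931.2 Mb
podcast episode with video: 2.408 Mbps × 6120 s = 14737.0 Mb
training video: 4.738 Mbps × 3480 s = 16488.2 Mb
feature film: 12.508 Mbps × 6360 s = 79550.9 Mb
Total: 170589.6 Mb = 21323.7 MB.
= 21.32 GB.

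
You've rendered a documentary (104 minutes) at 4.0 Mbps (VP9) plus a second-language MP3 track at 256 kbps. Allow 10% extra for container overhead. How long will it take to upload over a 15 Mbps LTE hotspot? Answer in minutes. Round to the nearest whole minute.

104 min = 6240 s
Audio: 256 kbps = 0.256 Mbps.
Total bitrate: 4.256 Mbps.
File: 4.256 Mbps × 6240 s = 26557.4 Mb.
With 10% container overhead: ×1.10. → 29213.2 Mb.
At 15 Mbps: 29213.2 / 15 = 1947.5 s ≈ 32.5 minutes.

32 minutes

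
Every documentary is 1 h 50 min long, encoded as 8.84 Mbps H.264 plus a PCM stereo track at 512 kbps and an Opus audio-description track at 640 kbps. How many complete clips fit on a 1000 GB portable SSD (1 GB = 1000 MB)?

1 h 50 min = 110 min = 6600 s
Audio total: 512 + 640 = 1152 kbps = 1.152 Mbps.
Total bitrate: 9.992 Mbps.
Per item: 9.992 Mbps × 6600 s = 65,947 Mb = 8,243 MB.
Capacity: 1000 GB = 8,000,000 Mb; 121.31 items → 121 complete.

121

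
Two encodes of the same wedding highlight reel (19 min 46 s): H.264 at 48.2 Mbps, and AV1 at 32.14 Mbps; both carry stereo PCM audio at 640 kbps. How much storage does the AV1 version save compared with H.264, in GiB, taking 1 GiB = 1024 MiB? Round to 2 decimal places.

19 min 46 s = 1186 s
Audio: 640 kbps = 0.640 Mbps.
H.264: 48.840 Mbps × 1186 s = 57924.2 Mb = 6.743 GiB.
AV1: 32.780 Mbps × 1186 s = 38877.1 Mb = 4.526 GiB.
Saving: 6.743 − 4.526 = 2.217 GiB.

2.22 GiB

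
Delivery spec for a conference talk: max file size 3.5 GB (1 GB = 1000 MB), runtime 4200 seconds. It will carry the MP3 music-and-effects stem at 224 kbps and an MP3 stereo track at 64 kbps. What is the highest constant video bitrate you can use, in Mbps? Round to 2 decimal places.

Budget: 3.5 GB = 28000.0 Mb.
Total bitrate budget: 28000.0 Mb / 4200 s = 6.667 Mbps.
Audio total: 224 + 64 = 288 kbps = 0.288 Mbps.
Video: 6.667 − 0.288 = 6.379 Mbps.

6.38 Mbps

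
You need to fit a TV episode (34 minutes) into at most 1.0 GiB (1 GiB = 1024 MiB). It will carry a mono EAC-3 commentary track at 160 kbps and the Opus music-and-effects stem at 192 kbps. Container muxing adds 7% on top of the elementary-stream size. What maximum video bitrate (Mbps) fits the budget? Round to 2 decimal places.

3.58 Mbps

Budget: 1.0 GiB = 8589.9 Mb.
Stream payload after overhead: 8589.9 / 1.07 = 8028.0 Mb.
34 min = 2040 s
Total bitrate budget: 8028.0 Mb / 2040 s = 3.935 Mbps.
Audio total: 160 + 192 = 352 kbps = 0.352 Mbps.
Video: 3.935 − 0.352 = 3.583 Mbps.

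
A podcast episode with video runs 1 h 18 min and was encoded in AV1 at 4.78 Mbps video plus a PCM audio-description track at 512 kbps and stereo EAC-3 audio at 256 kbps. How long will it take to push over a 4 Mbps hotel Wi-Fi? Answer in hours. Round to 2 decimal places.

1 h 18 min = 78 min = 4680 s
Audio total: 512 + 256 = 768 kbps = 0.768 Mbps.
Total bitrate: 5.548 Mbps.
File: 5.548 Mbps × 4680 s = 25964.6 Mb.
At 4 Mbps: 25964.6 / 4 = 6491.2 s ≈ 1.8 hours.

1.80 hours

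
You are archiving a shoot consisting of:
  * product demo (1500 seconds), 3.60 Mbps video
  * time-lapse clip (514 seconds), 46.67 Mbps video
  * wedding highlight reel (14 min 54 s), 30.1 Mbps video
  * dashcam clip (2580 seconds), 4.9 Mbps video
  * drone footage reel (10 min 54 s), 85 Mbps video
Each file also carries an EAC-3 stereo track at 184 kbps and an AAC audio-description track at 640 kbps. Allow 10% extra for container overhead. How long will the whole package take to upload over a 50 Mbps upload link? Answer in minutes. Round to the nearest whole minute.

48 minutes

Audio total: 184 + 640 = 824 kbps = 0.824 Mbps.
product demo: 4.424 Mbps × 1500 s × 1.10 = 7299.6 Mb
time-lapse clip: 47.494 Mbps × 514 s × 1.10 = 26853.1 Mb
wedding highlight reel: 30.924 Mbps × 894 s × 1.10 = 30410.7 Mb
dashcam clip: 5.724 Mbps × 2580 s × 1.10 = 16244.7 Mb
drone footage reel: 85.824 Mbps × 654 s × 1.10 = 61741.8 Mb
Total: 142549.9 Mb = 17818.7 MB.
At 50 Mbps: 142549.9 / 50 = 2851 s ≈ 47.5 minutes.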